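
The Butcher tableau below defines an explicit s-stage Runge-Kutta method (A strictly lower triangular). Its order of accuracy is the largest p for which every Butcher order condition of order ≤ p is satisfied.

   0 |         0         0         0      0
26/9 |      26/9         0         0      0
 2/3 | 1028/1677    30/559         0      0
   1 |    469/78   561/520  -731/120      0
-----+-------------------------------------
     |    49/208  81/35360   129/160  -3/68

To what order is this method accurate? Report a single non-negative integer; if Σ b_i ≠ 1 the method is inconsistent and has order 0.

b = (49/208, 81/35360, 129/160, -3/68)
c = (0, 26/9, 2/3, 1)
Ac = (0, 0, 20/129, -17/18)
Σ b_i: 49/208·1 + 81/35360·1 + 129/160·1 + (-3/68)·1 = 1 ✓
b·c: 81/35360·26/9 + 129/160·2/3 + (-3/68)·1 = 1/2 ✓
b·c²: 81/35360·676/81 + 129/160·4/9 + (-3/68)·1 = 1/3 ✓
b·Ac: 129/160·20/129 + (-3/68)·(-17/18) = 1/6 ✓
b·c³: 81/35360·17576/729 + 129/160·8/27 + (-3/68)·1 = 1/4 ✓
b·(c∘Ac): 129/160·40/387 + (-3/68)·(-17/18) = 1/8 ✓
b·Ac²: 129/160·520/1161 + (-3/68)·170/27 = 1/12 ✓
b·A²c: (-3/68)·(-17/18) = 1/24 ✓; 4 stages ⇒ order 4.

4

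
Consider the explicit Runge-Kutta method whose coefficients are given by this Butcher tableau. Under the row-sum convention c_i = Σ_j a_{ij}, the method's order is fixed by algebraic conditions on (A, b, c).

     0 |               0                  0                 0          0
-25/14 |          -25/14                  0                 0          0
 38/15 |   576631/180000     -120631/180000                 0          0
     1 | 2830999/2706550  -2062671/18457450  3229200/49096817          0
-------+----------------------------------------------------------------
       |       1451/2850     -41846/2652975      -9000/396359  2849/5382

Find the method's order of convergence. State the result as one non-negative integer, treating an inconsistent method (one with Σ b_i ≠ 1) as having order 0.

b = (1451/2850, -41846/2652975, -9000/396359, 2849/5382)
c = (0, -25/14, 38/15, 1)
Ac = (0, 0, 17233/14400, 4173/11396)
Σ b_i: 1451/2850·1 + (-41846/2652975)·1 + (-9000/396359)·1 + 2849/5382·1 = 1 ✓
b·c: (-41846/2652975)·(-25/14) + (-9000/396359)·38/15 + 2849/5382·1 = 1/2 ✓
b·c²: (-41846/2652975)·625/196 + (-9000/396359)·1444/225 + 2849/5382·1 = 1/3 ✓
b·Ac: (-9000/396359)·17233/14400 + 2849/5382·4173/11396 = 1/6 ✓
b·c³: (-41846/2652975)·(-15625/2744) + (-9000/396359)·54872/3375 + 2849/5382·1 = 1/4 ✓
b·(c∘Ac): (-9000/396359)·327427/108000 + 2849/5382·4173/11396 = 1/8 ✓
b·Ac²: (-9000/396359)·(-17233/8064) + 2849/5382·10491/159544 = 1/12 ✓
b·A²c: 2849/5382·897/11396 = 1/24 ✓; 4 stages ⇒ order 4.

4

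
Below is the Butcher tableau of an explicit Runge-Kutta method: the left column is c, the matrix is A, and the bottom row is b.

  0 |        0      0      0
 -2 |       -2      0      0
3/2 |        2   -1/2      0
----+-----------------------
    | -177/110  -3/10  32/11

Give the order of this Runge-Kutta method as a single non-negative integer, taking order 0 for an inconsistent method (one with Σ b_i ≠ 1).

1

b = (-177/110, -3/10, 32/11)
c = (0, -2, 3/2)
Ac = (0, 0, 1)
Σ b_i: (-177/110)·1 + (-3/10)·1 + 32/11·1 = 1 ✓
b·c: (-3/10)·(-2) + 32/11·3/2 = 273/55 ≠ 1/2 ⇒ order 1.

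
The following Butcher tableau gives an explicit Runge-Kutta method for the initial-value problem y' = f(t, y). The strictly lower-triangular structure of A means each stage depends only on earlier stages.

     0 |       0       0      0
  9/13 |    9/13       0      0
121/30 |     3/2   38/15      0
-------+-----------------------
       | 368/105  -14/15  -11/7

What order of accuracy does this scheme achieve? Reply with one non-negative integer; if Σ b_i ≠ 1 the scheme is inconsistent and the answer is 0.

1

b = (368/105, -14/15, -11/7)
c = (0, 9/13, 121/30)
Ac = (0, 0, 114/65)
Σ b_i: 368/105·1 + (-14/15)·1 + (-11/7)·1 = 1 ✓
b·c: (-14/15)·9/13 + (-11/7)·121/30 = -19067/2730 ≠ 1/2 ⇒ order 1.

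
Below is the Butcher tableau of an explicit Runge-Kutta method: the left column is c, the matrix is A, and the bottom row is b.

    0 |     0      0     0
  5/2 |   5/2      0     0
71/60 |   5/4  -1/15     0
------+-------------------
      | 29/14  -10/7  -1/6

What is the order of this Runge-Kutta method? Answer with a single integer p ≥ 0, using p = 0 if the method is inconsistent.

0

b = (29/14, -10/7, -1/6)
c = (0, 5/2, 71/60)
Ac = (0, 0, -1/6)
Σ b_i: 29/14·1 + (-10/7)·1 + (-1/6)·1 = 10/21 ≠ 1 ⇒ order 0.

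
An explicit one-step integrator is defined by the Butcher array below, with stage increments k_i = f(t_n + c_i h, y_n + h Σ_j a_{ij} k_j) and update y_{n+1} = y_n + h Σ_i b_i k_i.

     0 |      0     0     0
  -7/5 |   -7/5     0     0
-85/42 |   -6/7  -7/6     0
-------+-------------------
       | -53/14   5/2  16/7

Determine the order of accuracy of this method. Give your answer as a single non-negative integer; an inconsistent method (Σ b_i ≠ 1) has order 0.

1

b = (-53/14, 5/2, 16/7)
c = (0, -7/5, -85/42)
Ac = (0, 0, 49/30)
Σ b_i: (-53/14)·1 + 5/2·1 + 16/7·1 = 1 ✓
b·c: 5/2·(-7/5) + 16/7·(-85/42) = -2389/294 ≠ 1/2 ⇒ order 1.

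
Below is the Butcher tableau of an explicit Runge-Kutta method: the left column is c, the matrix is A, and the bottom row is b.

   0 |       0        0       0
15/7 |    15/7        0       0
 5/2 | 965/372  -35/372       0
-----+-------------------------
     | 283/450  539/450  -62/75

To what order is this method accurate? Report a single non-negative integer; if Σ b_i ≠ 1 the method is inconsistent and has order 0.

b = (283/450, 539/450, -62/75)
c = (0, 15/7, 5/2)
Ac = (0, 0, -25/124)
Σ b_i: 283/450·1 + 539/450·1 + (-62/75)·1 = 1 ✓
b·c: 539/450·15/7 + (-62/75)·5/2 = 1/2 ✓
b·c²: 539/450·225/49 + (-62/75)·25/4 = 1/3 ✓
b·Ac: (-62/75)·(-25/124) = 1/6 ✓; 3 stages ⇒ order 3.

3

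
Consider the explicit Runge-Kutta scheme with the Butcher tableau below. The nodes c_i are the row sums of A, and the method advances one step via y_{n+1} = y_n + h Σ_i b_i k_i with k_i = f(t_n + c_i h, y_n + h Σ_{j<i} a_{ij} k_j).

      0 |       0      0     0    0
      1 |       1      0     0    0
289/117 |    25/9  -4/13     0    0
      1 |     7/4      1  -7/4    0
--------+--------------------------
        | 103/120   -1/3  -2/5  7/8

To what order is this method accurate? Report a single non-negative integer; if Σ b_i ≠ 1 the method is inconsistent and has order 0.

b = (103/120, -1/3, -2/5, 7/8)
c = (0, 1, 289/117, 1)
Ac = (0, 0, -4/13, -1555/468)
Σ b_i: 103/120·1 + (-1/3)·1 + (-2/5)·1 + 7/8·1 = 1 ✓
b·c: (-1/3)·1 + (-2/5)·289/117 + 7/8·1 = -2089/4680 ≠ 1/2 ⇒ order 1.

1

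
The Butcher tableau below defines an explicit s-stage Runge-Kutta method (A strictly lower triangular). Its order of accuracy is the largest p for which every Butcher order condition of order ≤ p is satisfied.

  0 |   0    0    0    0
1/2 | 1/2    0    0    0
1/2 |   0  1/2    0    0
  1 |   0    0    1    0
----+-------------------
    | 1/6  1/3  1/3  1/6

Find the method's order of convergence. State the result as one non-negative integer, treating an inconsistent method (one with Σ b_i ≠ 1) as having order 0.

4

b = (1/6, 1/3, 1/3, 1/6)
c = (0, 1/2, 1/2, 1)
Ac = (0, 0, 1/4, 1/2)
Σ b_i: 1/6·1 + 1/3·1 + 1/3·1 + 1/6·1 = 1 ✓
b·c: 1/3·1/2 + 1/3·1/2 + 1/6·1 = 1/2 ✓
b·c²: 1/3·1/4 + 1/3·1/4 + 1/6·1 = 1/3 ✓
b·Ac: 1/3·1/4 + 1/6·1/2 = 1/6 ✓
b·c³: 1/3·1/8 + 1/3·1/8 + 1/6·1 = 1/4 ✓
b·(c∘Ac): 1/3·1/8 + 1/6·1/2 = 1/8 ✓
b·Ac²: 1/3·1/8 + 1/6·1/4 = 1/12 ✓
b·A²c: 1/6·1/4 = 1/24 ✓; 4 stages ⇒ order 4.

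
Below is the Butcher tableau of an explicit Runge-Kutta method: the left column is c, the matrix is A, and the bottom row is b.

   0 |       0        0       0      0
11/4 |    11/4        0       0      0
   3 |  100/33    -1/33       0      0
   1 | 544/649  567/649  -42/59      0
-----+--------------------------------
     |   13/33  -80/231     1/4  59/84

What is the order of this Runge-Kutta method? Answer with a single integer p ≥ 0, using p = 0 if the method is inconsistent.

4

b = (13/33, -80/231, 1/4, 59/84)
c = (0, 11/4, 3, 1)
Ac = (0, 0, -1/12, 63/236)
Σ b_i: 13/33·1 + (-80/231)·1 + 1/4·1 + 59/84·1 = 1 ✓
b·c: (-80/231)·11/4 + 1/4·3 + 59/84·1 = 1/2 ✓
b·c²: (-80/231)·121/16 + 1/4·9 + 59/84·1 = 1/3 ✓
b·Ac: 1/4·(-1/12) + 59/84·63/236 = 1/6 ✓
b·c³: (-80/231)·1331/64 + 1/4·27 + 59/84·1 = 1/4 ✓
b·(c∘Ac): 1/4·(-1/4) + 59/84·63/236 = 1/8 ✓
b·Ac²: 1/4·(-11/48) + 59/84·189/944 = 1/12 ✓
b·A²c: 59/84·7/118 = 1/24 ✓; 4 stages ⇒ order 4.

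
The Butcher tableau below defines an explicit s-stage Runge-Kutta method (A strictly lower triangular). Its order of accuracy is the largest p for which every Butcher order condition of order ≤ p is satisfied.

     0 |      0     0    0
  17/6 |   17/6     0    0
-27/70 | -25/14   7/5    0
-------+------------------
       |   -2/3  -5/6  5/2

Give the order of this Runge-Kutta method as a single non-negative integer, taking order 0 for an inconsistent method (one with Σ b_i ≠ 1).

b = (-2/3, -5/6, 5/2)
c = (0, 17/6, -27/70)
Ac = (0, 0, 119/30)
Σ b_i: (-2/3)·1 + (-5/6)·1 + 5/2·1 = 1 ✓
b·c: (-5/6)·17/6 + 5/2·(-27/70) = -419/126 ≠ 1/2 ⇒ order 1.

1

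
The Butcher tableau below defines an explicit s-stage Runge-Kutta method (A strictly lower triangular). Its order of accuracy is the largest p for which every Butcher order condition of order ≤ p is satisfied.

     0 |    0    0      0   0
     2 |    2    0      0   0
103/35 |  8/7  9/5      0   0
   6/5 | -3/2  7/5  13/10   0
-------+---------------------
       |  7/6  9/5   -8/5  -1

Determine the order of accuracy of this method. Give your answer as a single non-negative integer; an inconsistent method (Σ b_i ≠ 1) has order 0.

0

b = (7/6, 9/5, -8/5, -1)
c = (0, 2, 103/35, 6/5)
Ac = (0, 0, 18/5, 2319/350)
Σ b_i: 7/6·1 + 9/5·1 + (-8/5)·1 + (-1)·1 = 11/30 ≠ 1 ⇒ order 0.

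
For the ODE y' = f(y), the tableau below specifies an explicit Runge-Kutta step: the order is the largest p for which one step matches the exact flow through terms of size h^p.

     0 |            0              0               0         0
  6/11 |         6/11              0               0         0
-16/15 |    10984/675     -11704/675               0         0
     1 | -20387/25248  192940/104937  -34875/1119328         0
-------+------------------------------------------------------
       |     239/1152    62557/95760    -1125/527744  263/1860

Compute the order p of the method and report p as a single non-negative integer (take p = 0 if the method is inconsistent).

b = (239/1152, 62557/95760, -1125/527744, 263/1860)
c = (0, 6/11, -16/15, 1)
Ac = (0, 0, -2128/225, 545/526)
Σ b_i: 239/1152·1 + 62557/95760·1 + (-1125/527744)·1 + 263/1860·1 = 1 ✓
b·c: 62557/95760·6/11 + (-1125/527744)·(-16/15) + 263/1860·1 = 1/2 ✓
b·c²: 62557/95760·36/121 + (-1125/527744)·256/225 + 263/1860·1 = 1/3 ✓
b·Ac: (-1125/527744)·(-2128/225) + 263/1860·545/526 = 1/6 ✓
b·c³: 62557/95760·216/1331 + (-1125/527744)·(-4096/3375) + 263/1860·1 = 1/4 ✓
b·(c∘Ac): (-1125/527744)·34048/3375 + 263/1860·545/526 = 1/8 ✓
b·Ac²: (-1125/527744)·(-4256/825) + 263/1860·1480/2893 = 1/12 ✓
b·A²c: 263/1860·155/526 = 1/24 ✓; 4 stages ⇒ order 4.

4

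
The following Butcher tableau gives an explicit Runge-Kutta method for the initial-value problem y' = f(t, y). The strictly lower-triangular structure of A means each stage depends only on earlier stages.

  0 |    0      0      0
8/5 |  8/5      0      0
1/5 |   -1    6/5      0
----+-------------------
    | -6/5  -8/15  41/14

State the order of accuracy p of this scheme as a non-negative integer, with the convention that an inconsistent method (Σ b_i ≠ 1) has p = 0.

b = (-6/5, -8/15, 41/14)
c = (0, 8/5, 1/5)
Ac = (0, 0, 48/25)
Σ b_i: (-6/5)·1 + (-8/15)·1 + 41/14·1 = 251/210 ≠ 1 ⇒ order 0.

0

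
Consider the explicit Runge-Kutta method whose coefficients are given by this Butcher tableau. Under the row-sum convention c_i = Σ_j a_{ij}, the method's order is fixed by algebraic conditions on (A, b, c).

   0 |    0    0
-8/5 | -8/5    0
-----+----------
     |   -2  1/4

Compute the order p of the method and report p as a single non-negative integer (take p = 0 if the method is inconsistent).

b = (-2, 1/4)
c = (0, -8/5)
Σ b_i: (-2)·1 + 1/4·1 = -7/4 ≠ 1 ⇒ order 0.

0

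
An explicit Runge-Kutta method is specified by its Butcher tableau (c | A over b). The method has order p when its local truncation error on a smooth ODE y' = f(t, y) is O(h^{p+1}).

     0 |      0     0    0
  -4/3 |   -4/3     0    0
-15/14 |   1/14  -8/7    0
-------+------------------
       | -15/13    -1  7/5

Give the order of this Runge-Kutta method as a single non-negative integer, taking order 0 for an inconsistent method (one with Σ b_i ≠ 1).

b = (-15/13, -1, 7/5)
c = (0, -4/3, -15/14)
Ac = (0, 0, 32/21)
Σ b_i: (-15/13)·1 + (-1)·1 + 7/5·1 = -49/65 ≠ 1 ⇒ order 0.

0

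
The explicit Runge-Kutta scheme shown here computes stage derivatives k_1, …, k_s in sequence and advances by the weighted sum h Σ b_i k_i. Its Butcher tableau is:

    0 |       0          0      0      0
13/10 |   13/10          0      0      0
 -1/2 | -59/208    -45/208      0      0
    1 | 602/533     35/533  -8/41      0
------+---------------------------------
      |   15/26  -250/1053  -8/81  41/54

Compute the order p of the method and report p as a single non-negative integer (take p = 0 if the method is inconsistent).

4

b = (15/26, -250/1053, -8/81, 41/54)
c = (0, 13/10, -1/2, 1)
Ac = (0, 0, -9/32, 15/82)
Σ b_i: 15/26·1 + (-250/1053)·1 + (-8/81)·1 + 41/54·1 = 1 ✓
b·c: (-250/1053)·13/10 + (-8/81)·(-1/2) + 41/54·1 = 1/2 ✓
b·c²: (-250/1053)·169/100 + (-8/81)·1/4 + 41/54·1 = 1/3 ✓
b·Ac: (-8/81)·(-9/32) + 41/54·15/82 = 1/6 ✓
b·c³: (-250/1053)·2197/1000 + (-8/81)·(-1/8) + 41/54·1 = 1/4 ✓
b·(c∘Ac): (-8/81)·9/64 + 41/54·15/82 = 1/8 ✓
b·Ac²: (-8/81)·(-117/320) + 41/54·51/820 = 1/12 ✓
b·A²c: 41/54·9/164 = 1/24 ✓; 4 stages ⇒ order 4.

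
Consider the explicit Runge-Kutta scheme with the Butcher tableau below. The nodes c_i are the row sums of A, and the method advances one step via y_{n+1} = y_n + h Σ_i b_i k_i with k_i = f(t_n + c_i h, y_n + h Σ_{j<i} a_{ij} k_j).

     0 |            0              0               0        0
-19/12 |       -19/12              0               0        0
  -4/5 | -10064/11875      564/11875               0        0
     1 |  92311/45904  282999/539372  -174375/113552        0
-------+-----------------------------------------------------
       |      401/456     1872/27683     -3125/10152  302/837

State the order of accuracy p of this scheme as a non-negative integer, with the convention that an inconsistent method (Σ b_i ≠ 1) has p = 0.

4

b = (401/456, 1872/27683, -3125/10152, 302/837)
c = (0, -19/12, -4/5, 1)
Ac = (0, 0, -47/625, 961/2416)
Σ b_i: 401/456·1 + 1872/27683·1 + (-3125/10152)·1 + 302/837·1 = 1 ✓
b·c: 1872/27683·(-19/12) + (-3125/10152)·(-4/5) + 302/837·1 = 1/2 ✓
b·c²: 1872/27683·361/144 + (-3125/10152)·16/25 + 302/837·1 = 1/3 ✓
b·Ac: (-3125/10152)·(-47/625) + 302/837·961/2416 = 1/6 ✓
b·c³: 1872/27683·(-6859/1728) + (-3125/10152)·(-64/125) + 302/837·1 = 1/4 ✓
b·(c∘Ac): (-3125/10152)·188/3125 + 302/837·961/2416 = 1/8 ✓
b·Ac²: (-3125/10152)·893/7500 + 302/837·9641/28992 = 1/12 ✓
b·A²c: 302/837·279/2416 = 1/24 ✓; 4 stages ⇒ order 4.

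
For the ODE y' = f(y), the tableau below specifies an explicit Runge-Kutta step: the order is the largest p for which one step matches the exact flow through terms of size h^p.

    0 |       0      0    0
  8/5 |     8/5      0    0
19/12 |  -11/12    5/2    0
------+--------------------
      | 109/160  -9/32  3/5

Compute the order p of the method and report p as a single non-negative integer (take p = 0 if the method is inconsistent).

b = (109/160, -9/32, 3/5)
c = (0, 8/5, 19/12)
Ac = (0, 0, 4)
Σ b_i: 109/160·1 + (-9/32)·1 + 3/5·1 = 1 ✓
b·c: (-9/32)·8/5 + 3/5·19/12 = 1/2 ✓
b·c²: (-9/32)·64/25 + 3/5·361/144 = 941/1200 ≠ 1/3 ⇒ order 2.
b·Ac: 3/5·4 = 12/5 ≠ 1/6

2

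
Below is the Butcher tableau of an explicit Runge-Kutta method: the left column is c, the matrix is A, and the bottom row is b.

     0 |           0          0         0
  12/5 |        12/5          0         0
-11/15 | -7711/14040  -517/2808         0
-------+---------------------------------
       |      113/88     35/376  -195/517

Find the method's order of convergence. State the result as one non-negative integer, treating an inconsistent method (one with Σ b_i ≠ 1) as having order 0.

b = (113/88, 35/376, -195/517)
c = (0, 12/5, -11/15)
Ac = (0, 0, -517/1170)
Σ b_i: 113/88·1 + 35/376·1 + (-195/517)·1 = 1 ✓
b·c: 35/376·12/5 + (-195/517)·(-11/15) = 1/2 ✓
b·c²: 35/376·144/25 + (-195/517)·121/225 = 1/3 ✓
b·Ac: (-195/517)·(-517/1170) = 1/6 ✓; 3 stages ⇒ order 3.

3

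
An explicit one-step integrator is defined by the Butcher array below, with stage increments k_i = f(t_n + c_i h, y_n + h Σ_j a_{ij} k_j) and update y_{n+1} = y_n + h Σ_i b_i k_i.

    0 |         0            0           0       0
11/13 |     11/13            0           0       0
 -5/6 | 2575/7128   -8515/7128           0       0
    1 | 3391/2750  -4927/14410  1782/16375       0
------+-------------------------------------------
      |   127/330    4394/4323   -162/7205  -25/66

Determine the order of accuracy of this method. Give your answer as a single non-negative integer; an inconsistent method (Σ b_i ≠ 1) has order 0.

4

b = (127/330, 4394/4323, -162/7205, -25/66)
c = (0, 11/13, -5/6, 1)
Ac = (0, 0, -655/648, -19/50)
Σ b_i: 127/330·1 + 4394/4323·1 + (-162/7205)·1 + (-25/66)·1 = 1 ✓
b·c: 4394/4323·11/13 + (-162/7205)·(-5/6) + (-25/66)·1 = 1/2 ✓
b·c²: 4394/4323·121/169 + (-162/7205)·25/36 + (-25/66)·1 = 1/3 ✓
b·Ac: (-162/7205)·(-655/648) + (-25/66)·(-19/50) = 1/6 ✓
b·c³: 4394/4323·1331/2197 + (-162/7205)·(-125/216) + (-25/66)·1 = 1/4 ✓
b·(c∘Ac): (-162/7205)·3275/3888 + (-25/66)·(-19/50) = 1/8 ✓
b·Ac²: (-162/7205)·(-7205/8424) + (-25/66)·(-11/65) = 1/12 ✓
b·A²c: (-25/66)·(-11/100) = 1/24 ✓; 4 stages ⇒ order 4.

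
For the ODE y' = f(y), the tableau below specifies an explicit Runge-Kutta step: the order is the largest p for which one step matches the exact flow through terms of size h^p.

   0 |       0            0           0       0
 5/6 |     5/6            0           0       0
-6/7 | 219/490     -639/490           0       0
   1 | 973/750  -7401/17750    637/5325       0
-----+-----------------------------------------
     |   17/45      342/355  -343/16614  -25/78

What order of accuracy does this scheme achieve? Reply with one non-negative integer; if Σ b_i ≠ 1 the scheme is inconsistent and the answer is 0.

4

b = (17/45, 342/355, -343/16614, -25/78)
c = (0, 5/6, -6/7, 1)
Ac = (0, 0, -213/196, -9/20)
Σ b_i: 17/45·1 + 342/355·1 + (-343/16614)·1 + (-25/78)·1 = 1 ✓
b·c: 342/355·5/6 + (-343/16614)·(-6/7) + (-25/78)·1 = 1/2 ✓
b·c²: 342/355·25/36 + (-343/16614)·36/49 + (-25/78)·1 = 1/3 ✓
b·Ac: (-343/16614)·(-213/196) + (-25/78)·(-9/20) = 1/6 ✓
b·c³: 342/355·125/216 + (-343/16614)·(-216/343) + (-25/78)·1 = 1/4 ✓
b·(c∘Ac): (-343/16614)·639/686 + (-25/78)·(-9/20) = 1/8 ✓
b·Ac²: (-343/16614)·(-355/392) + (-25/78)·(-121/600) = 1/12 ✓
b·A²c: (-25/78)·(-13/100) = 1/24 ✓; 4 stages ⇒ order 4.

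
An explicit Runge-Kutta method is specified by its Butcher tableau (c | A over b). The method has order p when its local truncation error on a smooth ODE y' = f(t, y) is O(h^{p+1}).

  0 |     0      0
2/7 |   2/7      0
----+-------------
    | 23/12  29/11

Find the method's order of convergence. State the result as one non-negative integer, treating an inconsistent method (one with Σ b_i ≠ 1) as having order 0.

0

b = (23/12, 29/11)
c = (0, 2/7)
Σ b_i: 23/12·1 + 29/11·1 = 601/132 ≠ 1 ⇒ order 0.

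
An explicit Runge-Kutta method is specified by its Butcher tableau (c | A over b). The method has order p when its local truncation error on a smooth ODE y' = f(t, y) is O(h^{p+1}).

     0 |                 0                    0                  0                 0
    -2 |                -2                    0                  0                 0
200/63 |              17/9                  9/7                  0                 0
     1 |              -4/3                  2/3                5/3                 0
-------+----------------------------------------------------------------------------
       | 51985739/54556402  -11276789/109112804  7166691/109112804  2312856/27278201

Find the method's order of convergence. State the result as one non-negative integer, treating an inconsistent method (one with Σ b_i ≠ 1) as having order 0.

b = (51985739/54556402, -11276789/109112804, 7166691/109112804, 2312856/27278201)
c = (0, -2, 200/63, 1)
Ac = (0, 0, -18/7, 748/189)
Σ b_i: 51985739/54556402·1 + (-11276789/109112804)·1 + 7166691/109112804·1 + 2312856/27278201·1 = 1 ✓
b·c: (-11276789/109112804)·(-2) + 7166691/109112804·200/63 + 2312856/27278201·1 = 1/2 ✓
b·c²: (-11276789/109112804)·4 + 7166691/109112804·40000/3969 + 2312856/27278201·1 = 1/3 ✓
b·Ac: 7166691/109112804·(-18/7) + 2312856/27278201·748/189 = 1/6 ✓
b·c³: (-11276789/109112804)·(-8) + 7166691/109112804·8000000/250047 + 2312856/27278201·1 = 15533756026/5155579989 ≠ 1/4 ⇒ order 3.
b·(c∘Ac): 7166691/109112804·(-400/49) + 2312856/27278201·748/189 = -16417124/81834603 ≠ 1/8
b·Ac²: 7166691/109112804·36/7 + 2312856/27278201·231752/11907 = 10249585337/5155579989 ≠ 1/12
b·A²c: 2312856/27278201·(-30/7) = -9912240/27278201 ≠ 1/24

3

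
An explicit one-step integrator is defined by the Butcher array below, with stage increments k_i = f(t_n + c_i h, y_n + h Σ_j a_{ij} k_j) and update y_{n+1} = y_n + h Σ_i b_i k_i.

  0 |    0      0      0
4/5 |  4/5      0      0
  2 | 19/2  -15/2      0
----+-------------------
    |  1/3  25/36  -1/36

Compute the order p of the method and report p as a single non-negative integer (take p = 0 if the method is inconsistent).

b = (1/3, 25/36, -1/36)
c = (0, 4/5, 2)
Ac = (0, 0, -6)
Σ b_i: 1/3·1 + 25/36·1 + (-1/36)·1 = 1 ✓
b·c: 25/36·4/5 + (-1/36)·2 = 1/2 ✓
b·c²: 25/36·16/25 + (-1/36)·4 = 1/3 ✓
b·Ac: (-1/36)·(-6) = 1/6 ✓; 3 stages ⇒ order 3.

3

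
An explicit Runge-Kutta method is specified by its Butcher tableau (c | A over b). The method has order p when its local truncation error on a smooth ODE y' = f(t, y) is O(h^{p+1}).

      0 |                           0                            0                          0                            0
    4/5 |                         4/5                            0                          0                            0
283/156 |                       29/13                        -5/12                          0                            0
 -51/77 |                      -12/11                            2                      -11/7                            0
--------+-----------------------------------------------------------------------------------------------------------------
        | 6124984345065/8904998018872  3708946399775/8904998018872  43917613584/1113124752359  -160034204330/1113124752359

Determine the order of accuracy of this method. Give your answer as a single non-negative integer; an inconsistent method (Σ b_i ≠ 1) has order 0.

b = (6124984345065/8904998018872, 3708946399775/8904998018872, 43917613584/1113124752359, -160034204330/1113124752359)
c = (0, 4/5, 283/156, -51/77)
Ac = (0, 0, -1/3, -6829/5460)
Σ b_i: 6124984345065/8904998018872·1 + 3708946399775/8904998018872·1 + 43917613584/1113124752359·1 + (-160034204330/1113124752359)·1 = 1 ✓
b·c: 3708946399775/8904998018872·4/5 + 43917613584/1113124752359·283/156 + (-160034204330/1113124752359)·(-51/77) = 1/2 ✓
b·c²: 3708946399775/8904998018872·16/25 + 43917613584/1113124752359·80089/24336 + (-160034204330/1113124752359)·2601/5929 = 1/3 ✓
b·Ac: 43917613584/1113124752359·(-1/3) + (-160034204330/1113124752359)·(-6829/5460) = 1/6 ✓
b·c³: 3708946399775/8904998018872·64/125 + 43917613584/1113124752359·22665187/3796416 + (-160034204330/1113124752359)·(-132651/456533) = 98390402752354673/200562817880044620 ≠ 1/4 ⇒ order 3.
b·(c∘Ac): 43917613584/1113124752359·(-283/468) + (-160034204330/1113124752359)·116093/140140 = -954783136225/6678748514154 ≠ 1/8
b·Ac²: 43917613584/1113124752359·(-4/15) + (-160034204330/1113124752359)·(-16573211/4258800) = 2859784923278161/5209423841040120 ≠ 1/12
b·A²c: (-160034204330/1113124752359)·11/21 = -251482321090/3339374257077 ≠ 1/24

3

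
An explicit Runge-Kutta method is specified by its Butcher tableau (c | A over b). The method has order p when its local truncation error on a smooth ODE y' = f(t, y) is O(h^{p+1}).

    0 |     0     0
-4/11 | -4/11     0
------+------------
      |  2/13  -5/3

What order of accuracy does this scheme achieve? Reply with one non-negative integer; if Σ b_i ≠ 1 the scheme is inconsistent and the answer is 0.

0

b = (2/13, -5/3)
c = (0, -4/11)
Σ b_i: 2/13·1 + (-5/3)·1 = -59/39 ≠ 1 ⇒ order 0.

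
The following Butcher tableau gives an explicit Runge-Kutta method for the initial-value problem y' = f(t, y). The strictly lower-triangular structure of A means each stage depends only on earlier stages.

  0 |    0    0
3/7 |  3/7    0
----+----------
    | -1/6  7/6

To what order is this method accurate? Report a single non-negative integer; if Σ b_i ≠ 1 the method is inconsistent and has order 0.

2

b = (-1/6, 7/6)
c = (0, 3/7)
Σ b_i: (-1/6)·1 + 7/6·1 = 1 ✓
b·c: 7/6·3/7 = 1/2 ✓; 2 stages ⇒ order 2.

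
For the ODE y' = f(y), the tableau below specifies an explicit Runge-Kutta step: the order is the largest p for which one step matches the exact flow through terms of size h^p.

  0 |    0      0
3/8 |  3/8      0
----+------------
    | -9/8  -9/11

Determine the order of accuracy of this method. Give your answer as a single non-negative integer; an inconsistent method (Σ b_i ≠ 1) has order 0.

b = (-9/8, -9/11)
c = (0, 3/8)
Σ b_i: (-9/8)·1 + (-9/11)·1 = -171/88 ≠ 1 ⇒ order 0.

0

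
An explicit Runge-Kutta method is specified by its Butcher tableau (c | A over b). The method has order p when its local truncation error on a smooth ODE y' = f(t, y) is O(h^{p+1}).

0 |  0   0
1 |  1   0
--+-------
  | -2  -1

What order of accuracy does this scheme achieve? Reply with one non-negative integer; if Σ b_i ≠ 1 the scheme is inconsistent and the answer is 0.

0

b = (-2, -1)
c = (0, 1)
Σ b_i: (-2)·1 + (-1)·1 = -3 ≠ 1 ⇒ order 0.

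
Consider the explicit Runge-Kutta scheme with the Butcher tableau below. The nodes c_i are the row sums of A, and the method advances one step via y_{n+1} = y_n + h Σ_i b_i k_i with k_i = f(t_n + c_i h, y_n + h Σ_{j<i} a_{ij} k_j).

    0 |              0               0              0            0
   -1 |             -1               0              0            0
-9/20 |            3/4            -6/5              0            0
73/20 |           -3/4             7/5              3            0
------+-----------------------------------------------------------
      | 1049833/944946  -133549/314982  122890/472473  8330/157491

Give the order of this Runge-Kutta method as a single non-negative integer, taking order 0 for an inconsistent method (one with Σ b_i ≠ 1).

b = (1049833/944946, -133549/314982, 122890/472473, 8330/157491)
c = (0, -1, -9/20, 73/20)
Ac = (0, 0, 6/5, -11/4)
Σ b_i: 1049833/944946·1 + (-133549/314982)·1 + 122890/472473·1 + 8330/157491·1 = 1 ✓
b·c: (-133549/314982)·(-1) + 122890/472473·(-9/20) + 8330/157491·73/20 = 1/2 ✓
b·c²: (-133549/314982)·1 + 122890/472473·81/400 + 8330/157491·5329/400 = 1/3 ✓
b·Ac: 122890/472473·6/5 + 8330/157491·(-11/4) = 1/6 ✓
b·c³: (-133549/314982)·(-1) + 122890/472473·(-729/8000) + 8330/157491·389017/8000 = 62414089/20998800 ≠ 1/4 ⇒ order 3.
b·(c∘Ac): 122890/472473·(-27/50) + 8330/157491·(-803/80) = -4229303/6299640 ≠ 1/8
b·Ac²: 122890/472473·(-6/5) + 8330/157491·803/400 = -144149/699960 ≠ 1/12
b·A²c: 8330/157491·18/5 = 3332/17499 ≠ 1/24

3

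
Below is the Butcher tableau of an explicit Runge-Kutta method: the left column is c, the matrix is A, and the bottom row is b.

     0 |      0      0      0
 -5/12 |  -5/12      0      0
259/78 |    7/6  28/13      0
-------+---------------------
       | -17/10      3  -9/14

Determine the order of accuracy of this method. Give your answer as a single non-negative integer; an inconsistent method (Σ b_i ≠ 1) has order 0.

b = (-17/10, 3, -9/14)
c = (0, -5/12, 259/78)
Ac = (0, 0, -35/39)
Σ b_i: (-17/10)·1 + 3·1 + (-9/14)·1 = 23/35 ≠ 1 ⇒ order 0.

0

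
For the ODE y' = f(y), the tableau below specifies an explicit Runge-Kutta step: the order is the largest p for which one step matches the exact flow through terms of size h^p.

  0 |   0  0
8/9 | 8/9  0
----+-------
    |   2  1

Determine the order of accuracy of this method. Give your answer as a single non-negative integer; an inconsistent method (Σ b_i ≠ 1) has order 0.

b = (2, 1)
c = (0, 8/9)
Σ b_i: 2·1 + 1·1 = 3 ≠ 1 ⇒ order 0.

0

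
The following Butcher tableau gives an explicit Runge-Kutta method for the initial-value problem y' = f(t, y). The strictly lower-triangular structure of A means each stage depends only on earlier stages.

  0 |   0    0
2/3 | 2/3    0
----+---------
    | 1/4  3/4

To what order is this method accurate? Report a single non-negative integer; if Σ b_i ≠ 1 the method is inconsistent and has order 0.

b = (1/4, 3/4)
c = (0, 2/3)
Σ b_i: 1/4·1 + 3/4·1 = 1 ✓
b·c: 3/4·2/3 = 1/2 ✓; 2 stages ⇒ order 2.

2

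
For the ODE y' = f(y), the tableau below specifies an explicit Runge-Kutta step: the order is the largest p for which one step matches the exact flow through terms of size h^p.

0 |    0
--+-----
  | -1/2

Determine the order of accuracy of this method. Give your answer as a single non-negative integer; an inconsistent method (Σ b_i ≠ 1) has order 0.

0

b = (-1/2)
c = (0)
Σ b_i: (-1/2)·1 = -1/2 ≠ 1 ⇒ order 0.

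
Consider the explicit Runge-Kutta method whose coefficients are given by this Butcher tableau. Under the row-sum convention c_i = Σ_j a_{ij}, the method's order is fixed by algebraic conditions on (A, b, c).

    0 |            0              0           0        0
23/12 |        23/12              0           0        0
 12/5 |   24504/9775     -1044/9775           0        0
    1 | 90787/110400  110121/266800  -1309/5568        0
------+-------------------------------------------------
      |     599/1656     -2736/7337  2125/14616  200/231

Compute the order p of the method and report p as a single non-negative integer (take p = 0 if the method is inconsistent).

4

b = (599/1656, -2736/7337, 2125/14616, 200/231)
c = (0, 23/12, 12/5, 1)
Ac = (0, 0, -87/425, 363/1600)
Σ b_i: 599/1656·1 + (-2736/7337)·1 + 2125/14616·1 + 200/231·1 = 1 ✓
b·c: (-2736/7337)·23/12 + 2125/14616·12/5 + 200/231·1 = 1/2 ✓
b·c²: (-2736/7337)·529/144 + 2125/14616·144/25 + 200/231·1 = 1/3 ✓
b·Ac: 2125/14616·(-87/425) + 200/231·363/1600 = 1/6 ✓
b·c³: (-2736/7337)·12167/1728 + 2125/14616·1728/125 + 200/231·1 = 1/4 ✓
b·(c∘Ac): 2125/14616·(-1044/2125) + 200/231·363/1600 = 1/8 ✓
b·Ac²: 2125/14616·(-667/1700) + 200/231·3113/19200 = 1/12 ✓
b·A²c: 200/231·77/1600 = 1/24 ✓; 4 stages ⇒ order 4.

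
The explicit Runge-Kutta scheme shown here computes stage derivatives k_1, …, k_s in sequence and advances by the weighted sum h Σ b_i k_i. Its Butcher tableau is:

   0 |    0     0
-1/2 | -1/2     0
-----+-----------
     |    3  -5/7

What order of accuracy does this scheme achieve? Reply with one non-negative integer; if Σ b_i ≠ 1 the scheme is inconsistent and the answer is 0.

0

b = (3, -5/7)
c = (0, -1/2)
Σ b_i: 3·1 + (-5/7)·1 = 16/7 ≠ 1 ⇒ order 0.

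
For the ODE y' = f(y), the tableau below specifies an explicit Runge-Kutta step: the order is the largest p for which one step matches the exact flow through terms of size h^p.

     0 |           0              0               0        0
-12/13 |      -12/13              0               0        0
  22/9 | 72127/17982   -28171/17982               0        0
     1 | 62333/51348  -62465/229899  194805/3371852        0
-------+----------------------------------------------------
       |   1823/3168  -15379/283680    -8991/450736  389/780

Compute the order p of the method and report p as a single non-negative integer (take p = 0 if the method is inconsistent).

4

b = (1823/3168, -15379/283680, -8991/450736, 389/780)
c = (0, -12/13, 22/9, 1)
Ac = (0, 0, 4334/2997, 305/778)
Σ b_i: 1823/3168·1 + (-15379/283680)·1 + (-8991/450736)·1 + 389/780·1 = 1 ✓
b·c: (-15379/283680)·(-12/13) + (-8991/450736)·22/9 + 389/780·1 = 1/2 ✓
b·c²: (-15379/283680)·144/169 + (-8991/450736)·484/81 + 389/780·1 = 1/3 ✓
b·Ac: (-8991/450736)·4334/2997 + 389/780·305/778 = 1/6 ✓
b·c³: (-15379/283680)·(-1728/2197) + (-8991/450736)·10648/729 + 389/780·1 = 1/4 ✓
b·(c∘Ac): (-8991/450736)·95348/26973 + 389/780·305/778 = 1/8 ✓
b·Ac²: (-8991/450736)·(-17336/12987) + 389/780·575/5057 = 1/12 ✓
b·A²c: 389/780·65/778 = 1/24 ✓; 4 stages ⇒ order 4.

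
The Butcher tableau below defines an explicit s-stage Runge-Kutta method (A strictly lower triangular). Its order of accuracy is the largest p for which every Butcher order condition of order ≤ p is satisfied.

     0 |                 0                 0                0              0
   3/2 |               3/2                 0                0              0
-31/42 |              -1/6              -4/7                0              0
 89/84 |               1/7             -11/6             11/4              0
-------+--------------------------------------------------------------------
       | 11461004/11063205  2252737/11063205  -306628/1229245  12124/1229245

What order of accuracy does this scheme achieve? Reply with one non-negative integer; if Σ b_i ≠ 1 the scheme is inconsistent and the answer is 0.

b = (11461004/11063205, 2252737/11063205, -306628/1229245, 12124/1229245)
c = (0, 3/2, -31/42, 89/84)
Ac = (0, 0, -6/7, -803/168)
Σ b_i: 11461004/11063205·1 + 2252737/11063205·1 + (-306628/1229245)·1 + 12124/1229245·1 = 1 ✓
b·c: 2252737/11063205·3/2 + (-306628/1229245)·(-31/42) + 12124/1229245·89/84 = 1/2 ✓
b·c²: 2252737/11063205·9/4 + (-306628/1229245)·961/1764 + 12124/1229245·7921/7056 = 1/3 ✓
b·Ac: (-306628/1229245)·(-6/7) + 12124/1229245·(-803/168) = 1/6 ✓
b·c³: 2252737/11063205·27/8 + (-306628/1229245)·(-29791/74088) + 12124/1229245·704969/592704 = 20797407811/26020658160 ≠ 1/4 ⇒ order 3.
b·(c∘Ac): (-306628/1229245)·31/49 + 12124/1229245·(-71467/14112) = -128715739/619539480 ≠ 1/8
b·Ac²: (-306628/1229245)·(-9/7) + 12124/1229245·(-18535/7056) = 91321817/309769740 ≠ 1/12
b·A²c: 12124/1229245·(-33/14) = -28578/1229245 ≠ 1/24

3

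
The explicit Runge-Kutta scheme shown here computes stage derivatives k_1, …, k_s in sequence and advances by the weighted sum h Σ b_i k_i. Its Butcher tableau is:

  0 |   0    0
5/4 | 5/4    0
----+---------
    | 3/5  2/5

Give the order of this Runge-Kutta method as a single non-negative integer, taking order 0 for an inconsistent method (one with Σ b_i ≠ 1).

2

b = (3/5, 2/5)
c = (0, 5/4)
Σ b_i: 3/5·1 + 2/5·1 = 1 ✓
b·c: 2/5·5/4 = 1/2 ✓; 2 stages ⇒ order 2.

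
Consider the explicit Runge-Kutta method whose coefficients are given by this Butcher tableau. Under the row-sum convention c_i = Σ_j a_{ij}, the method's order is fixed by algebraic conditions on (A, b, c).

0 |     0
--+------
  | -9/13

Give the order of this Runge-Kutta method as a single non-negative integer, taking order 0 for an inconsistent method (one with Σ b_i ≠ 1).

b = (-9/13)
c = (0)
Σ b_i: (-9/13)·1 = -9/13 ≠ 1 ⇒ order 0.

0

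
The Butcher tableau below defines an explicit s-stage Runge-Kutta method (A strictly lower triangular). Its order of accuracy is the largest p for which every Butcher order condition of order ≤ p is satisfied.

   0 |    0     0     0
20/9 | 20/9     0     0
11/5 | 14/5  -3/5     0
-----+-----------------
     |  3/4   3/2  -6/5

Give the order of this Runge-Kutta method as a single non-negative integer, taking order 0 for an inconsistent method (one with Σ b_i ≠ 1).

b = (3/4, 3/2, -6/5)
c = (0, 20/9, 11/5)
Ac = (0, 0, -4/3)
Σ b_i: 3/4·1 + 3/2·1 + (-6/5)·1 = 21/20 ≠ 1 ⇒ order 0.

0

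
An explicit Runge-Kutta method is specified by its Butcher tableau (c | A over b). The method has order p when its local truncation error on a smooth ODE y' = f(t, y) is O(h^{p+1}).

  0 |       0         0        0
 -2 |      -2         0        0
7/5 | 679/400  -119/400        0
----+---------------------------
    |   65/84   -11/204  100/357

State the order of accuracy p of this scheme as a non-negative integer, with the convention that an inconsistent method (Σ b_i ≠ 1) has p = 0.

3

b = (65/84, -11/204, 100/357)
c = (0, -2, 7/5)
Ac = (0, 0, 119/200)
Σ b_i: 65/84·1 + (-11/204)·1 + 100/357·1 = 1 ✓
b·c: (-11/204)·(-2) + 100/357·7/5 = 1/2 ✓
b·c²: (-11/204)·4 + 100/357·49/25 = 1/3 ✓
b·Ac: 100/357·119/200 = 1/6 ✓; 3 stages ⇒ order 3.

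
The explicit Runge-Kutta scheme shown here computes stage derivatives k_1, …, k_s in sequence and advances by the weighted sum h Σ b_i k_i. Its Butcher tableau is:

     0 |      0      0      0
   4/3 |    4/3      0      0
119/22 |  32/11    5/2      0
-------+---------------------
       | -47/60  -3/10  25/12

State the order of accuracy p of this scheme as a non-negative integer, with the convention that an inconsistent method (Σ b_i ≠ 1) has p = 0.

1

b = (-47/60, -3/10, 25/12)
c = (0, 4/3, 119/22)
Ac = (0, 0, 10/3)
Σ b_i: (-47/60)·1 + (-3/10)·1 + 25/12·1 = 1 ✓
b·c: (-3/10)·4/3 + 25/12·119/22 = 14347/1320 ≠ 1/2 ⇒ order 1.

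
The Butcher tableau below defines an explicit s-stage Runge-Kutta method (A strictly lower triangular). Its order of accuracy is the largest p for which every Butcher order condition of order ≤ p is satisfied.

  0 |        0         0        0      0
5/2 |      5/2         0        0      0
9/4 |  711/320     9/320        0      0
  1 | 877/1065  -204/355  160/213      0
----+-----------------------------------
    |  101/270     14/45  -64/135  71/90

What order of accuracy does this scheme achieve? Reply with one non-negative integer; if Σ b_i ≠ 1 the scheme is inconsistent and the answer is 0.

b = (101/270, 14/45, -64/135, 71/90)
c = (0, 5/2, 9/4, 1)
Ac = (0, 0, 9/128, 18/71)
Σ b_i: 101/270·1 + 14/45·1 + (-64/135)·1 + 71/90·1 = 1 ✓
b·c: 14/45·5/2 + (-64/135)·9/4 + 71/90·1 = 1/2 ✓
b·c²: 14/45·25/4 + (-64/135)·81/16 + 71/90·1 = 1/3 ✓
b·Ac: (-64/135)·9/128 + 71/90·18/71 = 1/6 ✓
b·c³: 14/45·125/8 + (-64/135)·729/64 + 71/90·1 = 1/4 ✓
b·(c∘Ac): (-64/135)·81/512 + 71/90·18/71 = 1/8 ✓
b·Ac²: (-64/135)·45/256 + 71/90·15/71 = 1/12 ✓
b·A²c: 71/90·15/284 = 1/24 ✓; 4 stages ⇒ order 4.

4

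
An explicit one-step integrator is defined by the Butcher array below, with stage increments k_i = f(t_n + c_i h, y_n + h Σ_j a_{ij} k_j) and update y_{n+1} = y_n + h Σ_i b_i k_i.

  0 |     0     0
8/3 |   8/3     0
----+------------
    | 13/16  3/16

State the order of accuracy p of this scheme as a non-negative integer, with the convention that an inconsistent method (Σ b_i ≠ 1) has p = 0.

b = (13/16, 3/16)
c = (0, 8/3)
Σ b_i: 13/16·1 + 3/16·1 = 1 ✓
b·c: 3/16·8/3 = 1/2 ✓; 2 stages ⇒ order 2.

2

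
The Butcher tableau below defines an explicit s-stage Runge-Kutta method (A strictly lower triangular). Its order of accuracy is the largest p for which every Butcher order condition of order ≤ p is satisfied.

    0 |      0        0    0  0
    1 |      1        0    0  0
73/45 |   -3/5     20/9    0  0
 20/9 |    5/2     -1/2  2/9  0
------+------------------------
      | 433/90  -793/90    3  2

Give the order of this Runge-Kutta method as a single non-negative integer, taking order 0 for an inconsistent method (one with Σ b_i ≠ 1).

2

b = (433/90, -793/90, 3, 2)
c = (0, 1, 73/45, 20/9)
Ac = (0, 0, 20/9, -113/810)
Σ b_i: 433/90·1 + (-793/90)·1 + 3·1 + 2·1 = 1 ✓
b·c: (-793/90)·1 + 3·73/45 + 2·20/9 = 1/2 ✓
b·c²: (-793/90)·1 + 3·5329/2025 + 2·400/81 = 36289/4050 ≠ 1/3 ⇒ order 2.
b·Ac: 3·20/9 + 2·(-113/810) = 2587/405 ≠ 1/6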